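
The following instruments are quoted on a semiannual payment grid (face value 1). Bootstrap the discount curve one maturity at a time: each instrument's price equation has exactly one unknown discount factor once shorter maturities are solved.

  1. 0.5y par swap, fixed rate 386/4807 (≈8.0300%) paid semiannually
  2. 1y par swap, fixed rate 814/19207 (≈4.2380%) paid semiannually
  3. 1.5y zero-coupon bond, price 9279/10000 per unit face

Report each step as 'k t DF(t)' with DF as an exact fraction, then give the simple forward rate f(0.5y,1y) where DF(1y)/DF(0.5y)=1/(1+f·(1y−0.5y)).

1 1/2 4807/5000
2 1 9593/10000
3 3/2 9279/10000
f(0.5y,1y) = ((4807/5000)/(9593/10000) − 1)/(1/2) = 42/9593 ≈ 0.4378%

step 1 [0.5y] swap r/2=193/4807: DF=(1 − 193/4807·(0))/(1+193/4807) = 4807/5000 ≈ 0.961400
step 2 [1y] swap r/2=407/19207: DF=(1 − 407/19207·(0.961400))/(1+407/19207) = 9593/10000 ≈ 0.959300
step 3 [1.5y] zero: DF = P = 9279/10000 ≈ 0.927900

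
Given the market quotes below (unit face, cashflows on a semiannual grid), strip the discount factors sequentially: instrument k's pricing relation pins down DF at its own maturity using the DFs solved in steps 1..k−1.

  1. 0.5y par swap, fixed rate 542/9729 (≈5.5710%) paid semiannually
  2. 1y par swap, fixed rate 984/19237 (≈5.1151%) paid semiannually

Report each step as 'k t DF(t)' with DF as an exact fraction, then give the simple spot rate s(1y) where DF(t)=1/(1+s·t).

1 1/2 9729/10000
2 1 2377/2500
s(1y) = (1/(2377/2500) − 1)/(1) = 123/2377 ≈ 5.1746%

step 1 [0.5y] swap r/2=271/9729: DF=(1 − 271/9729·(0))/(1+271/9729) = 9729/10000 ≈ 0.972900
step 2 [1y] swap r/2=492/19237: DF=(1 − 492/19237·(0.972900))/(1+492/19237) = 2377/2500 ≈ 0.950800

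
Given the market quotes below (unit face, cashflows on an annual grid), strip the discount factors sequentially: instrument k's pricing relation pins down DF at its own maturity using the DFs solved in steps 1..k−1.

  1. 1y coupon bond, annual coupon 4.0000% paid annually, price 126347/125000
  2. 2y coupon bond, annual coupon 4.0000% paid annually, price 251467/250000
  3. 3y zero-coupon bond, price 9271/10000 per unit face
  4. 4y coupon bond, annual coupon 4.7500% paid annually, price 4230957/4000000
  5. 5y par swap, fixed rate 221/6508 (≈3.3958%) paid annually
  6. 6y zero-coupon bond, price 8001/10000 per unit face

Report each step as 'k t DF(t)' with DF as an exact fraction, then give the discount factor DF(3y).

1 1 9719/10000
2 2 4649/5000
3 3 9271/10000
4 4 1763/2000
5 5 8453/10000
6 6 8001/10000
DF(3y) = 9271/10000 ≈ 0.927100

step 1 [1y] bond c/1=1/25: DF=(126347/125000 − 1/25·(0))/(1+1/25) = 9719/10000 ≈ 0.971900
step 2 [2y] bond c/1=1/25: DF=(251467/250000 − 1/25·(0.971900))/(1+1/25) = 4649/5000 ≈ 0.929800
step 3 [3y] zero: DF = P = 9271/10000 ≈ 0.927100
step 4 [4y] bond c/1=19/400: DF=(4230957/4000000 − 19/400·(0.971900+0.929800+0.927100))/(1+19/400) = 1763/2000 ≈ 0.881500
step 5 [5y] swap r/1=221/6508: DF=(1 − 221/6508·(0.971900+0.929800+0.927100+0.881500))/(1+221/6508) = 8453/10000 ≈ 0.845300
step 6 [6y] zero: DF = P = 8001/10000 ≈ 0.800100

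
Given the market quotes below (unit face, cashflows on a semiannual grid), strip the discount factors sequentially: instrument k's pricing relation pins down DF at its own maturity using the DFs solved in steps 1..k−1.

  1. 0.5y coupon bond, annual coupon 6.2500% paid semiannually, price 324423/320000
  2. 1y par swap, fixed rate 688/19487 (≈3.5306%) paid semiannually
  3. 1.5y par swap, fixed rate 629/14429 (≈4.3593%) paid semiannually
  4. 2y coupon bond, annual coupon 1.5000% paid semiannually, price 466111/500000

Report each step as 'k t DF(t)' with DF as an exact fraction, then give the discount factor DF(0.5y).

step 1 [0.5y] bond c/2=1/32: DF=(324423/320000 − 1/32·(0))/(1+1/32) = 9831/10000 ≈ 0.983100
step 2 [1y] swap r/2=344/19487: DF=(1 − 344/19487·(0.983100))/(1+344/19487) = 1207/1250 ≈ 0.965600
step 3 [1.5y] swap r/2=629/28858: DF=(1 − 629/28858·(0.983100+0.965600))/(1+629/28858) = 9371/10000 ≈ 0.937100
step 4 [2y] bond c/2=3/400: DF=(466111/500000 − 3/400·(0.983100+0.965600+0.937100))/(1+3/400) = 4519/5000 ≈ 0.903800

1 1/2 9831/10000
2 1 1207/1250
3 3/2 9371/10000
4 2 4519/5000
DF(0.5y) = 9831/10000 ≈ 0.983100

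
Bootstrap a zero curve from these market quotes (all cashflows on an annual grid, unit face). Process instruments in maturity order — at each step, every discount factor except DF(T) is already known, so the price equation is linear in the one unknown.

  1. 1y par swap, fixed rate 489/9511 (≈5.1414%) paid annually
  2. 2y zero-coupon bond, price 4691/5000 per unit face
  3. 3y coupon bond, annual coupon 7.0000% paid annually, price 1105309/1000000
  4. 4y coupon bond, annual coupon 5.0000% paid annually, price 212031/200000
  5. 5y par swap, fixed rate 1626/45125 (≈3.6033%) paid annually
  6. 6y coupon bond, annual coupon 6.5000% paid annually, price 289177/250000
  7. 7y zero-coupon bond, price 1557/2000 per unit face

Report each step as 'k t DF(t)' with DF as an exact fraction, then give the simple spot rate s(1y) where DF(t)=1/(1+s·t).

step 1 [1y] swap r/1=489/9511: DF=(1 − 489/9511·(0))/(1+489/9511) = 9511/10000 ≈ 0.951100
step 2 [2y] zero: DF = P = 4691/5000 ≈ 0.938200
step 3 [3y] bond c/1=7/100: DF=(1105309/1000000 − 7/100·(0.951100+0.938200))/(1+7/100) = 4547/5000 ≈ 0.909400
step 4 [4y] bond c/1=1/20: DF=(212031/200000 − 1/20·(0.951100+0.938200+0.909400))/(1+1/20) = 2191/2500 ≈ 0.876400
step 5 [5y] swap r/1=1626/45125: DF=(1 − 1626/45125·(0.951100+0.938200+0.909400+0.876400))/(1+1626/45125) = 4187/5000 ≈ 0.837400
step 6 [6y] bond c/1=13/200: DF=(289177/250000 − 13/200·(0.951100+0.938200+0.909400+0.876400+0.837400))/(1+13/200) = 8107/10000 ≈ 0.810700
step 7 [7y] zero: DF = P = 1557/2000 ≈ 0.778500

1 1 9511/10000
2 2 4691/5000
3 3 4547/5000
4 4 2191/2500
5 5 4187/5000
6 6 8107/10000
7 7 1557/2000
s(1y) = (1/(9511/10000) − 1)/(1) = 489/9511 ≈ 5.1414%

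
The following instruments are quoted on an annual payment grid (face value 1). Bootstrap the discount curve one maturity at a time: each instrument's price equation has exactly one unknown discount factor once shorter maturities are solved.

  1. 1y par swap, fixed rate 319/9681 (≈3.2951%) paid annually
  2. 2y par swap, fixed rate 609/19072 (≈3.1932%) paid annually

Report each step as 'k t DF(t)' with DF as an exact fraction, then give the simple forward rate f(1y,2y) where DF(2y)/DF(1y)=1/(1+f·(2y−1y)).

1 1 9681/10000
2 2 9391/10000
f(1y,2y) = ((9681/10000)/(9391/10000) − 1)/(1) = 290/9391 ≈ 3.0881%

step 1 [1y] swap r/1=319/9681: DF=(1 − 319/9681·(0))/(1+319/9681) = 9681/10000 ≈ 0.968100
step 2 [2y] swap r/1=609/19072: DF=(1 − 609/19072·(0.968100))/(1+609/19072) = 9391/10000 ≈ 0.939100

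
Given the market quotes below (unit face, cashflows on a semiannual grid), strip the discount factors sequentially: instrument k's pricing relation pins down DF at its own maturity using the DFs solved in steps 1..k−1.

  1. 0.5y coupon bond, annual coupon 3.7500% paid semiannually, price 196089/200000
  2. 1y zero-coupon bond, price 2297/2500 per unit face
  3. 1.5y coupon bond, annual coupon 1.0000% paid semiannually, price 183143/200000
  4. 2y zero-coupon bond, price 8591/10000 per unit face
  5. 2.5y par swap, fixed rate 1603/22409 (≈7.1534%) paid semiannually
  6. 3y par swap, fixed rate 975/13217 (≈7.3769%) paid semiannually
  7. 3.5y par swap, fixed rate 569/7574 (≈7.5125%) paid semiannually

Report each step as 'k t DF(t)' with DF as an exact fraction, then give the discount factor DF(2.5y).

step 1 [0.5y] bond c/2=3/160: DF=(196089/200000 − 3/160·(0))/(1+3/160) = 1203/1250 ≈ 0.962400
step 2 [1y] zero: DF = P = 2297/2500 ≈ 0.918800
step 3 [1.5y] bond c/2=1/200: DF=(183143/200000 − 1/200·(0.962400+0.918800))/(1+1/200) = 4509/5000 ≈ 0.901800
step 4 [2y] zero: DF = P = 8591/10000 ≈ 0.859100
step 5 [2.5y] swap r/2=1603/44818: DF=(1 − 1603/44818·(0.962400+0.918800+0.901800+0.859100))/(1+1603/44818) = 8397/10000 ≈ 0.839700
step 6 [3y] swap r/2=975/26434: DF=(1 − 975/26434·(0.962400+0.918800+0.901800+0.859100+0.839700))/(1+975/26434) = 161/200 ≈ 0.805000
step 7 [3.5y] swap r/2=569/15148: DF=(1 − 569/15148·(0.962400+0.918800+0.901800+0.859100+0.839700+0.805000))/(1+569/15148) = 1931/2500 ≈ 0.772400

1 1/2 1203/1250
2 1 2297/2500
3 3/2 4509/5000
4 2 8591/10000
5 5/2 8397/10000
6 3 161/200
7 7/2 1931/2500
DF(2.5y) = 8397/10000 ≈ 0.839700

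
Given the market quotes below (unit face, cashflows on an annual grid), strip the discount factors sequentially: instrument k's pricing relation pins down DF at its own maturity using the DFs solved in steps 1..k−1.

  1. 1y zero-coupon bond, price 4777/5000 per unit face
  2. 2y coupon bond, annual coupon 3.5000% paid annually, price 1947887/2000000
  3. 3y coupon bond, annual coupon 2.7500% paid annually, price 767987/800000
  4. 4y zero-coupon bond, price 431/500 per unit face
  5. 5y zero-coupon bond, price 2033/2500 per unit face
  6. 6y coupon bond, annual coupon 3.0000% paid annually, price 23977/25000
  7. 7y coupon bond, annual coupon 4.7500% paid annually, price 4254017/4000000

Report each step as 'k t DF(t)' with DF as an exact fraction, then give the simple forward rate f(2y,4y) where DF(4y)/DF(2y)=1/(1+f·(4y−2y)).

step 1 [1y] zero: DF = P = 4777/5000 ≈ 0.955400
step 2 [2y] bond c/1=7/200: DF=(1947887/2000000 − 7/200·(0.955400))/(1+7/200) = 9087/10000 ≈ 0.908700
step 3 [3y] bond c/1=11/400: DF=(767987/800000 − 11/400·(0.955400+0.908700))/(1+11/400) = 2211/2500 ≈ 0.884400
step 4 [4y] zero: DF = P = 431/500 ≈ 0.862000
step 5 [5y] zero: DF = P = 2033/2500 ≈ 0.813200
step 6 [6y] bond c/1=3/100: DF=(23977/25000 − 3/100·(0.955400+0.908700+0.884400+0.862000+0.813200))/(1+3/100) = 8023/10000 ≈ 0.802300
step 7 [7y] bond c/1=19/400: DF=(4254017/4000000 − 19/400·(0.955400+0.908700+0.884400+0.862000+0.813200+0.802300))/(1+19/400) = 7783/10000 ≈ 0.778300

1 1 4777/5000
2 2 9087/10000
3 3 2211/2500
4 4 431/500
5 5 2033/2500
6 6 8023/10000
7 7 7783/10000
f(2y,4y) = ((9087/10000)/(431/500) − 1)/(2) = 467/17240 ≈ 2.7088%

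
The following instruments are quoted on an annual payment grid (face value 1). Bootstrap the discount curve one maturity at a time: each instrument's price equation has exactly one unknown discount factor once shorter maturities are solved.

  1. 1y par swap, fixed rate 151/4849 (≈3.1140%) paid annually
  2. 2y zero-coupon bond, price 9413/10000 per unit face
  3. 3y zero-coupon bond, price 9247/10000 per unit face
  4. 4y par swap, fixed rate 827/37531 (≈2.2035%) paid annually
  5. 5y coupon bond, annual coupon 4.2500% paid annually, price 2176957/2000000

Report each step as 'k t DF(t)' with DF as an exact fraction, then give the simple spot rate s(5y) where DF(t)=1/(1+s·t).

step 1 [1y] swap r/1=151/4849: DF=(1 − 151/4849·(0))/(1+151/4849) = 4849/5000 ≈ 0.969800
step 2 [2y] zero: DF = P = 9413/10000 ≈ 0.941300
step 3 [3y] zero: DF = P = 9247/10000 ≈ 0.924700
step 4 [4y] swap r/1=827/37531: DF=(1 − 827/37531·(0.969800+0.941300+0.924700))/(1+827/37531) = 9173/10000 ≈ 0.917300
step 5 [5y] bond c/1=17/400: DF=(2176957/2000000 − 17/400·(0.969800+0.941300+0.924700+0.917300))/(1+17/400) = 8911/10000 ≈ 0.891100

1 1 4849/5000
2 2 9413/10000
3 3 9247/10000
4 4 9173/10000
5 5 8911/10000
s(5y) = (1/(8911/10000) − 1)/(5) = 1089/44555 ≈ 2.4442%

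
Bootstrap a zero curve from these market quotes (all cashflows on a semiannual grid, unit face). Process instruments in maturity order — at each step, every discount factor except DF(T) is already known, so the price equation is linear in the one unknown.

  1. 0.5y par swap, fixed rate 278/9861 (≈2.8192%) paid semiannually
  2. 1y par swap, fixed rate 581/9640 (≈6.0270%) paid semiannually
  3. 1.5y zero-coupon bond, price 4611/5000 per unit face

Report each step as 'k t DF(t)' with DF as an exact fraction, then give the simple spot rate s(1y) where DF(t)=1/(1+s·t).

1 1/2 9861/10000
2 1 9419/10000
3 3/2 4611/5000
s(1y) = (1/(9419/10000) − 1)/(1) = 581/9419 ≈ 6.1684%

step 1 [0.5y] swap r/2=139/9861: DF=(1 − 139/9861·(0))/(1+139/9861) = 9861/10000 ≈ 0.986100
step 2 [1y] swap r/2=581/19280: DF=(1 − 581/19280·(0.986100))/(1+581/19280) = 9419/10000 ≈ 0.941900
step 3 [1.5y] zero: DF = P = 4611/5000 ≈ 0.922200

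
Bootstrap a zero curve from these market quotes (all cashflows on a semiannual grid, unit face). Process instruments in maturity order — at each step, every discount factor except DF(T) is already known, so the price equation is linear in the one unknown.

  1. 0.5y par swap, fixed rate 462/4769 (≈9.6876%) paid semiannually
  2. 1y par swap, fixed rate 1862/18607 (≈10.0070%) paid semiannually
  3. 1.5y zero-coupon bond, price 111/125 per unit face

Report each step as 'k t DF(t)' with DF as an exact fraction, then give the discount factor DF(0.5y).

step 1 [0.5y] swap r/2=231/4769: DF=(1 − 231/4769·(0))/(1+231/4769) = 4769/5000 ≈ 0.953800
step 2 [1y] swap r/2=931/18607: DF=(1 − 931/18607·(0.953800))/(1+931/18607) = 9069/10000 ≈ 0.906900
step 3 [1.5y] zero: DF = P = 111/125 ≈ 0.888000

1 1/2 4769/5000
2 1 9069/10000
3 3/2 111/125
DF(0.5y) = 4769/5000 ≈ 0.953800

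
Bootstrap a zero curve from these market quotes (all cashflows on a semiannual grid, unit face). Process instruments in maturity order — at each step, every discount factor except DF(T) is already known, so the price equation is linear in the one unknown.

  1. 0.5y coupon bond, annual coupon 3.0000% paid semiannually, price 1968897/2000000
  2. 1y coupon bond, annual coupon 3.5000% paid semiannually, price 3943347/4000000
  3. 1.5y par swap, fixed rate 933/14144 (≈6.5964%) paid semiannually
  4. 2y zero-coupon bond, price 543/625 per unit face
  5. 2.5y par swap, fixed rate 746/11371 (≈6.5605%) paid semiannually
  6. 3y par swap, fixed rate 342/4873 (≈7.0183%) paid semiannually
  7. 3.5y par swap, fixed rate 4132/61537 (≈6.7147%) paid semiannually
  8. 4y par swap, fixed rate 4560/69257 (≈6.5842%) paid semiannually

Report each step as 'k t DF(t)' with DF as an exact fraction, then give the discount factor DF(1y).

1 1/2 9699/10000
2 1 4761/5000
3 3/2 9067/10000
4 2 543/625
5 5/2 2127/2500
6 3 8119/10000
7 7/2 3967/5000
8 4 193/250
DF(1y) = 4761/5000 ≈ 0.952200

step 1 [0.5y] bond c/2=3/200: DF=(1968897/2000000 − 3/200·(0))/(1+3/200) = 9699/10000 ≈ 0.969900
step 2 [1y] bond c/2=7/400: DF=(3943347/4000000 − 7/400·(0.969900))/(1+7/400) = 4761/5000 ≈ 0.952200
step 3 [1.5y] swap r/2=933/28288: DF=(1 − 933/28288·(0.969900+0.952200))/(1+933/28288) = 9067/10000 ≈ 0.906700
step 4 [2y] zero: DF = P = 543/625 ≈ 0.868800
step 5 [2.5y] swap r/2=373/11371: DF=(1 − 373/11371·(0.969900+0.952200+0.906700+0.868800))/(1+373/11371) = 2127/2500 ≈ 0.850800
step 6 [3y] swap r/2=171/4873: DF=(1 − 171/4873·(0.969900+0.952200+0.906700+0.868800+0.850800))/(1+171/4873) = 8119/10000 ≈ 0.811900
step 7 [3.5y] swap r/2=2066/61537: DF=(1 − 2066/61537·(0.969900+0.952200+0.906700+0.868800+0.850800+0.811900))/(1+2066/61537) = 3967/5000 ≈ 0.793400
step 8 [4y] swap r/2=2280/69257: DF=(1 − 2280/69257·(0.969900+0.952200+0.906700+0.868800+0.850800+0.811900+0.793400))/(1+2280/69257) = 193/250 ≈ 0.772000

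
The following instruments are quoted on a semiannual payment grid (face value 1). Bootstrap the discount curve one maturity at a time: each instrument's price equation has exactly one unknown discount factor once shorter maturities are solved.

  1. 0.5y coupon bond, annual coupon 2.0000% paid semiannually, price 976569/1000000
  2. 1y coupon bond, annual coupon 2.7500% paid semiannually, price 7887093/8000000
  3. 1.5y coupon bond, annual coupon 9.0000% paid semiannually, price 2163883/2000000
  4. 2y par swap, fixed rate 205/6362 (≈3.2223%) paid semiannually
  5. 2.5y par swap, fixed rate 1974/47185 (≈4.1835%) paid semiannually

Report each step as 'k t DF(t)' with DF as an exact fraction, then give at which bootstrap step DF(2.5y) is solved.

1 1/2 9669/10000
2 1 4797/5000
3 3/2 2381/2500
4 2 1877/2000
5 5/2 9013/10000
DF(2.5y) is solved at step 5

step 1 [0.5y] bond c/2=1/100: DF=(976569/1000000 − 1/100·(0))/(1+1/100) = 9669/10000 ≈ 0.966900
step 2 [1y] bond c/2=11/800: DF=(7887093/8000000 − 11/800·(0.966900))/(1+11/800) = 4797/5000 ≈ 0.959400
step 3 [1.5y] bond c/2=9/200: DF=(2163883/2000000 − 9/200·(0.966900+0.959400))/(1+9/200) = 2381/2500 ≈ 0.952400
step 4 [2y] swap r/2=205/12724: DF=(1 − 205/12724·(0.966900+0.959400+0.952400))/(1+205/12724) = 1877/2000 ≈ 0.938500
step 5 [2.5y] swap r/2=987/47185: DF=(1 − 987/47185·(0.966900+0.959400+0.952400+0.938500))/(1+987/47185) = 9013/10000 ≈ 0.901300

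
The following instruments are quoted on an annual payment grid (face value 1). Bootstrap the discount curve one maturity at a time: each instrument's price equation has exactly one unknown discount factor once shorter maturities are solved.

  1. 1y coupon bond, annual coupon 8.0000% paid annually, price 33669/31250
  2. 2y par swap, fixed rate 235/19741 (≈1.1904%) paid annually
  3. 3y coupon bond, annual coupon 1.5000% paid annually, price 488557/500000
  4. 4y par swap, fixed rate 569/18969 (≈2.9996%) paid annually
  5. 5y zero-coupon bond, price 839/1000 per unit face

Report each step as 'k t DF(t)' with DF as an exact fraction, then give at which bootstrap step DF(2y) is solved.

step 1 [1y] bond c/1=2/25: DF=(33669/31250 − 2/25·(0))/(1+2/25) = 1247/1250 ≈ 0.997600
step 2 [2y] swap r/1=235/19741: DF=(1 − 235/19741·(0.997600))/(1+235/19741) = 1953/2000 ≈ 0.976500
step 3 [3y] bond c/1=3/200: DF=(488557/500000 − 3/200·(0.997600+0.976500))/(1+3/200) = 1867/2000 ≈ 0.933500
step 4 [4y] swap r/1=569/18969: DF=(1 − 569/18969·(0.997600+0.976500+0.933500))/(1+569/18969) = 4431/5000 ≈ 0.886200
step 5 [5y] zero: DF = P = 839/1000 ≈ 0.839000

1 1 1247/1250
2 2 1953/2000
3 3 1867/2000
4 4 4431/5000
5 5 839/1000
DF(2y) is solved at step 2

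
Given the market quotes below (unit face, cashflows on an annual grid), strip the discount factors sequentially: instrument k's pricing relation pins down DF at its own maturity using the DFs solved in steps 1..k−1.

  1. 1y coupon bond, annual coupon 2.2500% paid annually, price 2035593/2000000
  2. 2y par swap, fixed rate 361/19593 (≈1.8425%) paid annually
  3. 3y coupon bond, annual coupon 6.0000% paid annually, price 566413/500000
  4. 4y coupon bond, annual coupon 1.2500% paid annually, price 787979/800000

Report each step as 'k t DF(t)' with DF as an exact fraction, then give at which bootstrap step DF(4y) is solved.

1 1 4977/5000
2 2 9639/10000
3 3 4789/5000
4 4 1171/1250
DF(4y) is solved at step 4

step 1 [1y] bond c/1=9/400: DF=(2035593/2000000 − 9/400·(0))/(1+9/400) = 4977/5000 ≈ 0.995400
step 2 [2y] swap r/1=361/19593: DF=(1 − 361/19593·(0.995400))/(1+361/19593) = 9639/10000 ≈ 0.963900
step 3 [3y] bond c/1=3/50: DF=(566413/500000 − 3/50·(0.995400+0.963900))/(1+3/50) = 4789/5000 ≈ 0.957800
step 4 [4y] bond c/1=1/80: DF=(787979/800000 − 1/80·(0.995400+0.963900+0.957800))/(1+1/80) = 1171/1250 ≈ 0.936800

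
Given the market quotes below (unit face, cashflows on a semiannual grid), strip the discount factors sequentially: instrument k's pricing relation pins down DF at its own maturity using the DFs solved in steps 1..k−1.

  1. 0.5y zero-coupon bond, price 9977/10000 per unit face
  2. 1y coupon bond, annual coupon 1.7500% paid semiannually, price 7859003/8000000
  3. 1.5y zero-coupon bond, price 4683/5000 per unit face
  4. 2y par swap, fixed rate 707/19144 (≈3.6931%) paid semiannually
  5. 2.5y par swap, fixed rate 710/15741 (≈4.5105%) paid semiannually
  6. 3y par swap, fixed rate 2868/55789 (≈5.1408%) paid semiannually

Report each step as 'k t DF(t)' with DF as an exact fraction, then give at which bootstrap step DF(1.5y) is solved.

step 1 [0.5y] zero: DF = P = 9977/10000 ≈ 0.997700
step 2 [1y] bond c/2=7/800: DF=(7859003/8000000 − 7/800·(0.997700))/(1+7/800) = 2413/2500 ≈ 0.965200
step 3 [1.5y] zero: DF = P = 4683/5000 ≈ 0.936600
step 4 [2y] swap r/2=707/38288: DF=(1 − 707/38288·(0.997700+0.965200+0.936600))/(1+707/38288) = 9293/10000 ≈ 0.929300
step 5 [2.5y] swap r/2=355/15741: DF=(1 − 355/15741·(0.997700+0.965200+0.936600+0.929300))/(1+355/15741) = 1787/2000 ≈ 0.893500
step 6 [3y] swap r/2=1434/55789: DF=(1 − 1434/55789·(0.997700+0.965200+0.936600+0.929300+0.893500))/(1+1434/55789) = 4283/5000 ≈ 0.856600

1 1/2 9977/10000
2 1 2413/2500
3 3/2 4683/5000
4 2 9293/10000
5 5/2 1787/2000
6 3 4283/5000
DF(1.5y) is solved at step 3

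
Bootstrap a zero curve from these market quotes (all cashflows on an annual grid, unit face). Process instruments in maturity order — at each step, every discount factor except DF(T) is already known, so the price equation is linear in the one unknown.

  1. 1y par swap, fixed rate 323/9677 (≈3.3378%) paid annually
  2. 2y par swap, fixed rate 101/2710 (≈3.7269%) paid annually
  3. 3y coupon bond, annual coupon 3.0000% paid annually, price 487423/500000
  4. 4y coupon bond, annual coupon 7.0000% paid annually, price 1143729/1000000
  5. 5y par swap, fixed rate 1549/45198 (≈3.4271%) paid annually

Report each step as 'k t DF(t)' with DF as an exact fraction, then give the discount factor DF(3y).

1 1 9677/10000
2 2 9293/10000
3 3 557/625
4 4 1773/2000
5 5 8451/10000
DF(3y) = 557/625 ≈ 0.891200

step 1 [1y] swap r/1=323/9677: DF=(1 − 323/9677·(0))/(1+323/9677) = 9677/10000 ≈ 0.967700
step 2 [2y] swap r/1=101/2710: DF=(1 − 101/2710·(0.967700))/(1+101/2710) = 9293/10000 ≈ 0.929300
step 3 [3y] bond c/1=3/100: DF=(487423/500000 − 3/100·(0.967700+0.929300))/(1+3/100) = 557/625 ≈ 0.891200
step 4 [4y] bond c/1=7/100: DF=(1143729/1000000 − 7/100·(0.967700+0.929300+0.891200))/(1+7/100) = 1773/2000 ≈ 0.886500
step 5 [5y] swap r/1=1549/45198: DF=(1 − 1549/45198·(0.967700+0.929300+0.891200+0.886500))/(1+1549/45198) = 8451/10000 ≈ 0.845100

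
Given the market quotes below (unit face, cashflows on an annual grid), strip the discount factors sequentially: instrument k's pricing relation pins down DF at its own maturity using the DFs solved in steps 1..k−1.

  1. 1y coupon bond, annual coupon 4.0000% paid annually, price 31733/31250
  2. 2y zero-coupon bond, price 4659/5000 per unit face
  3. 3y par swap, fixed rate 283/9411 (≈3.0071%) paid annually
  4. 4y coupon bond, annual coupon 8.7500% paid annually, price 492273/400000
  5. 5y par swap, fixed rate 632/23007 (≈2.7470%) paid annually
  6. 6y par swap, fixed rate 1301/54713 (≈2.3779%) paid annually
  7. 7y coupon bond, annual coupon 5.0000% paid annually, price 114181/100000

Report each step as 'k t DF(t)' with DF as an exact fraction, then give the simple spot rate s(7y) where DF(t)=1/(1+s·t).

step 1 [1y] bond c/1=1/25: DF=(31733/31250 − 1/25·(0))/(1+1/25) = 2441/2500 ≈ 0.976400
step 2 [2y] zero: DF = P = 4659/5000 ≈ 0.931800
step 3 [3y] swap r/1=283/9411: DF=(1 − 283/9411·(0.976400+0.931800))/(1+283/9411) = 9151/10000 ≈ 0.915100
step 4 [4y] bond c/1=7/80: DF=(492273/400000 − 7/80·(0.976400+0.931800+0.915100))/(1+7/80) = 1809/2000 ≈ 0.904500
step 5 [5y] swap r/1=632/23007: DF=(1 − 632/23007·(0.976400+0.931800+0.915100+0.904500))/(1+632/23007) = 546/625 ≈ 0.873600
step 6 [6y] swap r/1=1301/54713: DF=(1 − 1301/54713·(0.976400+0.931800+0.915100+0.904500+0.873600))/(1+1301/54713) = 8699/10000 ≈ 0.869900
step 7 [7y] bond c/1=1/20: DF=(114181/100000 − 1/20·(0.976400+0.931800+0.915100+0.904500+0.873600+0.869900))/(1+1/20) = 8269/10000 ≈ 0.826900

1 1 2441/2500
2 2 4659/5000
3 3 9151/10000
4 4 1809/2000
5 5 546/625
6 6 8699/10000
7 7 8269/10000
s(7y) = (1/(8269/10000) − 1)/(7) = 1731/57883 ≈ 2.9905%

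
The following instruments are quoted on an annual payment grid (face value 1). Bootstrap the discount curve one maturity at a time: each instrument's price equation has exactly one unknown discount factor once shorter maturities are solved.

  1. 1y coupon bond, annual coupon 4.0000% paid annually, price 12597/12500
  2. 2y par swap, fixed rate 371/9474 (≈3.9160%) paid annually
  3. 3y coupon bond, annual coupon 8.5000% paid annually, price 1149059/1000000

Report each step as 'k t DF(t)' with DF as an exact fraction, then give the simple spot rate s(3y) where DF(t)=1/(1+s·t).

step 1 [1y] bond c/1=1/25: DF=(12597/12500 − 1/25·(0))/(1+1/25) = 969/1000 ≈ 0.969000
step 2 [2y] swap r/1=371/9474: DF=(1 − 371/9474·(0.969000))/(1+371/9474) = 4629/5000 ≈ 0.925800
step 3 [3y] bond c/1=17/200: DF=(1149059/1000000 − 17/200·(0.969000+0.925800))/(1+17/200) = 4553/5000 ≈ 0.910600

1 1 969/1000
2 2 4629/5000
3 3 4553/5000
s(3y) = (1/(4553/5000) − 1)/(3) = 149/4553 ≈ 3.2726%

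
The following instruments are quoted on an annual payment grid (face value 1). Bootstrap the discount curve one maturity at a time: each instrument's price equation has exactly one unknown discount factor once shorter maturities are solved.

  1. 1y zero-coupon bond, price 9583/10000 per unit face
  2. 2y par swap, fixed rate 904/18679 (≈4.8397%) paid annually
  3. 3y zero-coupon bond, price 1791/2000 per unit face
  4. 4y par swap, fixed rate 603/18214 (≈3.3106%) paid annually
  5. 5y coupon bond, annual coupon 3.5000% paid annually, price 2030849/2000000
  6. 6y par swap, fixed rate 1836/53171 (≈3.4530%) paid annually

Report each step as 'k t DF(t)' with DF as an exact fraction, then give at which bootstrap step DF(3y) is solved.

step 1 [1y] zero: DF = P = 9583/10000 ≈ 0.958300
step 2 [2y] swap r/1=904/18679: DF=(1 − 904/18679·(0.958300))/(1+904/18679) = 1137/1250 ≈ 0.909600
step 3 [3y] zero: DF = P = 1791/2000 ≈ 0.895500
step 4 [4y] swap r/1=603/18214: DF=(1 − 603/18214·(0.958300+0.909600+0.895500))/(1+603/18214) = 4397/5000 ≈ 0.879400
step 5 [5y] bond c/1=7/200: DF=(2030849/2000000 − 7/200·(0.958300+0.909600+0.895500+0.879400))/(1+7/200) = 8579/10000 ≈ 0.857900
step 6 [6y] swap r/1=1836/53171: DF=(1 − 1836/53171·(0.958300+0.909600+0.895500+0.879400+0.857900))/(1+1836/53171) = 2041/2500 ≈ 0.816400

1 1 9583/10000
2 2 1137/1250
3 3 1791/2000
4 4 4397/5000
5 5 8579/10000
6 6 2041/2500
DF(3y) is solved at step 3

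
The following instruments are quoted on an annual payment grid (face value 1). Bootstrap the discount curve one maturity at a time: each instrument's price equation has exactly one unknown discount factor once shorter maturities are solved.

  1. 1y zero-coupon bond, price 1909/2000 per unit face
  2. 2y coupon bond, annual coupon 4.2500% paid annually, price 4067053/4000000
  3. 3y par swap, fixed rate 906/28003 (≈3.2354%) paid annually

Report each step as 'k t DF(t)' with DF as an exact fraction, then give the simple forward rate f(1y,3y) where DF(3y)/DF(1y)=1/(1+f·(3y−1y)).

1 1 1909/2000
2 2 2341/2500
3 3 4547/5000
f(1y,3y) = ((1909/2000)/(4547/5000) − 1)/(2) = 451/18188 ≈ 2.4797%

step 1 [1y] zero: DF = P = 1909/2000 ≈ 0.954500
step 2 [2y] bond c/1=17/400: DF=(4067053/4000000 − 17/400·(0.954500))/(1+17/400) = 2341/2500 ≈ 0.936400
step 3 [3y] swap r/1=906/28003: DF=(1 − 906/28003·(0.954500+0.936400))/(1+906/28003) = 4547/5000 ≈ 0.909400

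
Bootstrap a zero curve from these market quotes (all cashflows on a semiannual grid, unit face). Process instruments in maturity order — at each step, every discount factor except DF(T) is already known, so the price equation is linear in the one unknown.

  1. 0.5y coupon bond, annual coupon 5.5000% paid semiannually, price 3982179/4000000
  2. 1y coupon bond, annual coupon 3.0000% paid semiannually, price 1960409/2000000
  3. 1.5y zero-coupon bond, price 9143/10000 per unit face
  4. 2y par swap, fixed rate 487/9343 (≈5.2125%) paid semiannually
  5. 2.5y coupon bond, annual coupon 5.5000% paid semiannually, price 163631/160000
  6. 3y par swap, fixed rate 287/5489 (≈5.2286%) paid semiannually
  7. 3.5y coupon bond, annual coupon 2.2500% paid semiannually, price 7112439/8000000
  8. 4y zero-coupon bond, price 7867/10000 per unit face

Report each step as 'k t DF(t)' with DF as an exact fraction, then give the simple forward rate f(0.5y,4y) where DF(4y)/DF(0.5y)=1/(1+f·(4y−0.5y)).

1 1/2 9689/10000
2 1 4757/5000
3 3/2 9143/10000
4 2 4513/5000
5 5/2 8953/10000
6 3 1713/2000
7 7/2 8181/10000
8 4 7867/10000
f(0.5y,4y) = ((9689/10000)/(7867/10000) − 1)/(7/2) = 3644/55069 ≈ 6.6172%

step 1 [0.5y] bond c/2=11/400: DF=(3982179/4000000 − 11/400·(0))/(1+11/400) = 9689/10000 ≈ 0.968900
step 2 [1y] bond c/2=3/200: DF=(1960409/2000000 − 3/200·(0.968900))/(1+3/200) = 4757/5000 ≈ 0.951400
step 3 [1.5y] zero: DF = P = 9143/10000 ≈ 0.914300
step 4 [2y] swap r/2=487/18686: DF=(1 − 487/18686·(0.968900+0.951400+0.914300))/(1+487/18686) = 4513/5000 ≈ 0.902600
step 5 [2.5y] bond c/2=11/400: DF=(163631/160000 − 11/400·(0.968900+0.951400+0.914300+0.902600))/(1+11/400) = 8953/10000 ≈ 0.895300
step 6 [3y] swap r/2=287/10978: DF=(1 − 287/10978·(0.968900+0.951400+0.914300+0.902600+0.895300))/(1+287/10978) = 1713/2000 ≈ 0.856500
step 7 [3.5y] bond c/2=9/800: DF=(7112439/8000000 − 9/800·(0.968900+0.951400+0.914300+0.902600+0.895300+0.856500))/(1+9/800) = 8181/10000 ≈ 0.818100
step 8 [4y] zero: DF = P = 7867/10000 ≈ 0.786700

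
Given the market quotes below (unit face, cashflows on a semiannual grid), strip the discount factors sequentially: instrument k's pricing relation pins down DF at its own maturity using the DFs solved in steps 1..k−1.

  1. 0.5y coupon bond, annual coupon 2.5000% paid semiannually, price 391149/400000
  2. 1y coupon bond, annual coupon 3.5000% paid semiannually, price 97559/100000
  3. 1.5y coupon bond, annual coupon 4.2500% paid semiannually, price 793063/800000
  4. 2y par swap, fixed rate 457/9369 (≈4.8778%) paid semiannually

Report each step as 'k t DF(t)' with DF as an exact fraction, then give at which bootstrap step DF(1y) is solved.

step 1 [0.5y] bond c/2=1/80: DF=(391149/400000 − 1/80·(0))/(1+1/80) = 4829/5000 ≈ 0.965800
step 2 [1y] bond c/2=7/400: DF=(97559/100000 − 7/400·(0.965800))/(1+7/400) = 4711/5000 ≈ 0.942200
step 3 [1.5y] bond c/2=17/800: DF=(793063/800000 − 17/800·(0.965800+0.942200))/(1+17/800) = 931/1000 ≈ 0.931000
step 4 [2y] swap r/2=457/18738: DF=(1 − 457/18738·(0.965800+0.942200+0.931000))/(1+457/18738) = 4543/5000 ≈ 0.908600

1 1/2 4829/5000
2 1 4711/5000
3 3/2 931/1000
4 2 4543/5000
DF(1y) is solved at step 2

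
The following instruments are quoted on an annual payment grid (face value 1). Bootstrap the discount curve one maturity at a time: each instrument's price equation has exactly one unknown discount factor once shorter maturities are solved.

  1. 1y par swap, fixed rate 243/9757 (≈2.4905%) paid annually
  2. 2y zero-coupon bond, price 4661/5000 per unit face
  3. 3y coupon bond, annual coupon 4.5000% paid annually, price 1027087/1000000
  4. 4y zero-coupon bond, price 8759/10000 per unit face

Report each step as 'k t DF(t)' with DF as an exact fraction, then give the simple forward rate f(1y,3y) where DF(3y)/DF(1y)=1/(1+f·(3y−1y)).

step 1 [1y] swap r/1=243/9757: DF=(1 − 243/9757·(0))/(1+243/9757) = 9757/10000 ≈ 0.975700
step 2 [2y] zero: DF = P = 4661/5000 ≈ 0.932200
step 3 [3y] bond c/1=9/200: DF=(1027087/1000000 − 9/200·(0.975700+0.932200))/(1+9/200) = 9007/10000 ≈ 0.900700
step 4 [4y] zero: DF = P = 8759/10000 ≈ 0.875900

1 1 9757/10000
2 2 4661/5000
3 3 9007/10000
4 4 8759/10000
f(1y,3y) = ((9757/10000)/(9007/10000) − 1)/(2) = 375/9007 ≈ 4.1634%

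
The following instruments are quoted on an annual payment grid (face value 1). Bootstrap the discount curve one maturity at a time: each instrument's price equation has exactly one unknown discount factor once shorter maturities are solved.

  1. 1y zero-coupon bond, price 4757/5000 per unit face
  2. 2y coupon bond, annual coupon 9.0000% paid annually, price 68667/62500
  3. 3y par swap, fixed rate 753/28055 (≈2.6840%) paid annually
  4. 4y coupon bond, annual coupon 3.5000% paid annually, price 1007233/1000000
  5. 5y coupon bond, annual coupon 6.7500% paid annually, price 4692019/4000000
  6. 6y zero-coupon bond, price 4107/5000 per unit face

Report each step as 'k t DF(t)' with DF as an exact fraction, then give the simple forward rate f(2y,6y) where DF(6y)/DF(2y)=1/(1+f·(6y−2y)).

step 1 [1y] zero: DF = P = 4757/5000 ≈ 0.951400
step 2 [2y] bond c/1=9/100: DF=(68667/62500 − 9/100·(0.951400))/(1+9/100) = 4647/5000 ≈ 0.929400
step 3 [3y] swap r/1=753/28055: DF=(1 − 753/28055·(0.951400+0.929400))/(1+753/28055) = 9247/10000 ≈ 0.924700
step 4 [4y] bond c/1=7/200: DF=(1007233/1000000 − 7/200·(0.951400+0.929400+0.924700))/(1+7/200) = 8783/10000 ≈ 0.878300
step 5 [5y] bond c/1=27/400: DF=(4692019/4000000 − 27/400·(0.951400+0.929400+0.924700+0.878300))/(1+27/400) = 8659/10000 ≈ 0.865900
step 6 [6y] zero: DF = P = 4107/5000 ≈ 0.821400

1 1 4757/5000
2 2 4647/5000
3 3 9247/10000
4 4 8783/10000
5 5 8659/10000
6 6 4107/5000
f(2y,6y) = ((4647/5000)/(4107/5000) − 1)/(4) = 45/1369 ≈ 3.2871%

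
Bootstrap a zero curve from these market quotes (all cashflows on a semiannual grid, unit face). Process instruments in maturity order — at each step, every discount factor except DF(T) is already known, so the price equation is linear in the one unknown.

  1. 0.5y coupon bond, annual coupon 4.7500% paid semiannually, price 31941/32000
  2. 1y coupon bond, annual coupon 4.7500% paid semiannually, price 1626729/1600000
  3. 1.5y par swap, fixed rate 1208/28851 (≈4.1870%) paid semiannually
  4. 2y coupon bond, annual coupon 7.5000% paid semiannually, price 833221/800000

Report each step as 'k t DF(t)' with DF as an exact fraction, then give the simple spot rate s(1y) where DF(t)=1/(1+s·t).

step 1 [0.5y] bond c/2=19/800: DF=(31941/32000 − 19/800·(0))/(1+19/800) = 39/40 ≈ 0.975000
step 2 [1y] bond c/2=19/800: DF=(1626729/1600000 − 19/800·(0.975000))/(1+19/800) = 1941/2000 ≈ 0.970500
step 3 [1.5y] swap r/2=604/28851: DF=(1 − 604/28851·(0.975000+0.970500))/(1+604/28851) = 2349/2500 ≈ 0.939600
step 4 [2y] bond c/2=3/80: DF=(833221/800000 − 3/80·(0.975000+0.970500+0.939600))/(1+3/80) = 2249/2500 ≈ 0.899600

1 1/2 39/40
2 1 1941/2000
3 3/2 2349/2500
4 2 2249/2500
s(1y) = (1/(1941/2000) − 1)/(1) = 59/1941 ≈ 3.0397%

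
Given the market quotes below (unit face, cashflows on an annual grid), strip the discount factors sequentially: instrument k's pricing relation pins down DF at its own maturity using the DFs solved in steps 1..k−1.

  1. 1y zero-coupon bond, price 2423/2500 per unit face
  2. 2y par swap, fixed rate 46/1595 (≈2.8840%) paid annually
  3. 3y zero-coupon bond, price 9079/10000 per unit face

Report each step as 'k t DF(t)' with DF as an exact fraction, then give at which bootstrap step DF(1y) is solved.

1 1 2423/2500
2 2 1181/1250
3 3 9079/10000
DF(1y) is solved at step 1

step 1 [1y] zero: DF = P = 2423/2500 ≈ 0.969200
step 2 [2y] swap r/1=46/1595: DF=(1 − 46/1595·(0.969200))/(1+46/1595) = 1181/1250 ≈ 0.944800
step 3 [3y] zero: DF = P = 9079/10000 ≈ 0.907900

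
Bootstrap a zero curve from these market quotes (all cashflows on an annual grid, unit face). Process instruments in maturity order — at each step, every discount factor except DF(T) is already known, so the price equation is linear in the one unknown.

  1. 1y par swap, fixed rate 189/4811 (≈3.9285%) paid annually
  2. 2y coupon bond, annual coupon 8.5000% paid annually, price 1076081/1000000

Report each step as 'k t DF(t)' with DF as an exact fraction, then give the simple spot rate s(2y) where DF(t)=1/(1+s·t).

1 1 4811/5000
2 2 2291/2500
s(2y) = (1/(2291/2500) − 1)/(2) = 209/4582 ≈ 4.5613%

step 1 [1y] swap r/1=189/4811: DF=(1 − 189/4811·(0))/(1+189/4811) = 4811/5000 ≈ 0.962200
step 2 [2y] bond c/1=17/200: DF=(1076081/1000000 − 17/200·(0.962200))/(1+17/200) = 2291/2500 ≈ 0.916400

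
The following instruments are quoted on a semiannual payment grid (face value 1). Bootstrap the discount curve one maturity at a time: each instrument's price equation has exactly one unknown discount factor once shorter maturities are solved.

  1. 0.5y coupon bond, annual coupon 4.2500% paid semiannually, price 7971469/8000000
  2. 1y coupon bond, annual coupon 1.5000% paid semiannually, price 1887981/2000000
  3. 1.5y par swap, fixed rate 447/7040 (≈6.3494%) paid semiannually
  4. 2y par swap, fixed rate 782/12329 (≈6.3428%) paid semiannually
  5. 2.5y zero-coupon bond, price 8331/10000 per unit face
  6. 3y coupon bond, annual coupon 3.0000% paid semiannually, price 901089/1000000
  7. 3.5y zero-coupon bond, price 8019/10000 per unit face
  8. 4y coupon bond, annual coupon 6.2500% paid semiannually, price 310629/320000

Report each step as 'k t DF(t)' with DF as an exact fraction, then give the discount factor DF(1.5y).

step 1 [0.5y] bond c/2=17/800: DF=(7971469/8000000 − 17/800·(0))/(1+17/800) = 9757/10000 ≈ 0.975700
step 2 [1y] bond c/2=3/400: DF=(1887981/2000000 − 3/400·(0.975700))/(1+3/400) = 9297/10000 ≈ 0.929700
step 3 [1.5y] swap r/2=447/14080: DF=(1 − 447/14080·(0.975700+0.929700))/(1+447/14080) = 4553/5000 ≈ 0.910600
step 4 [2y] swap r/2=391/12329: DF=(1 − 391/12329·(0.975700+0.929700+0.910600))/(1+391/12329) = 8827/10000 ≈ 0.882700
step 5 [2.5y] zero: DF = P = 8331/10000 ≈ 0.833100
step 6 [3y] bond c/2=3/200: DF=(901089/1000000 − 3/200·(0.975700+0.929700+0.910600+0.882700+0.833100))/(1+3/200) = 513/625 ≈ 0.820800
step 7 [3.5y] zero: DF = P = 8019/10000 ≈ 0.801900
step 8 [4y] bond c/2=1/32: DF=(310629/320000 − 1/32·(0.975700+0.929700+0.910600+0.882700+0.833100+0.820800+0.801900))/(1+1/32) = 1887/2500 ≈ 0.754800

1 1/2 9757/10000
2 1 9297/10000
3 3/2 4553/5000
4 2 8827/10000
5 5/2 8331/10000
6 3 513/625
7 7/2 8019/10000
8 4 1887/2500
DF(1.5y) = 4553/5000 ≈ 0.910600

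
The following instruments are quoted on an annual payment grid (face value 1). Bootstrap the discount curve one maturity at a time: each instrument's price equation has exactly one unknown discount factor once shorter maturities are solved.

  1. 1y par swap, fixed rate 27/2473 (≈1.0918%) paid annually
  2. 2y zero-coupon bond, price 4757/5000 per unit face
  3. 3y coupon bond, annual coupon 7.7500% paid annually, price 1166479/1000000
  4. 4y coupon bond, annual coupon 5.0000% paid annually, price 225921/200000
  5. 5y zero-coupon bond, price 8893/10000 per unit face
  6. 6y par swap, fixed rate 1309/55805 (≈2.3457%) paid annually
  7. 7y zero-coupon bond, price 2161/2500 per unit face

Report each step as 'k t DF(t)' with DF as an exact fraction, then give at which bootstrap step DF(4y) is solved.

1 1 2473/2500
2 2 4757/5000
3 3 943/1000
4 4 1877/2000
5 5 8893/10000
6 6 8691/10000
7 7 2161/2500
DF(4y) is solved at step 4

step 1 [1y] swap r/1=27/2473: DF=(1 − 27/2473·(0))/(1+27/2473) = 2473/2500 ≈ 0.989200
step 2 [2y] zero: DF = P = 4757/5000 ≈ 0.951400
step 3 [3y] bond c/1=31/400: DF=(1166479/1000000 − 31/400·(0.989200+0.951400))/(1+31/400) = 943/1000 ≈ 0.943000
step 4 [4y] bond c/1=1/20: DF=(225921/200000 − 1/20·(0.989200+0.951400+0.943000))/(1+1/20) = 1877/2000 ≈ 0.938500
step 5 [5y] zero: DF = P = 8893/10000 ≈ 0.889300
step 6 [6y] swap r/1=1309/55805: DF=(1 − 1309/55805·(0.989200+0.951400+0.943000+0.938500+0.889300))/(1+1309/55805) = 8691/10000 ≈ 0.869100
step 7 [7y] zero: DF = P = 2161/2500 ≈ 0.864400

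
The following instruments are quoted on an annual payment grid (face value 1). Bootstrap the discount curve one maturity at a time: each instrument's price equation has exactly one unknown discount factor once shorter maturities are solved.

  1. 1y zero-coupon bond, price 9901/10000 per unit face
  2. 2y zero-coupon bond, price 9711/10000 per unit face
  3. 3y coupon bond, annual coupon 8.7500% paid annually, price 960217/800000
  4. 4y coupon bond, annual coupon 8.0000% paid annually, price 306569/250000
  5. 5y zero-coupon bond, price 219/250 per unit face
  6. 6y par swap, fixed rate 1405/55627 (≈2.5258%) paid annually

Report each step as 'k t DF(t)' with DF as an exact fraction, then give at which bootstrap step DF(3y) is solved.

1 1 9901/10000
2 2 9711/10000
3 3 9459/10000
4 4 9201/10000
5 5 219/250
6 6 1719/2000
DF(3y) is solved at step 3

step 1 [1y] zero: DF = P = 9901/10000 ≈ 0.990100
step 2 [2y] zero: DF = P = 9711/10000 ≈ 0.971100
step 3 [3y] bond c/1=7/80: DF=(960217/800000 − 7/80·(0.990100+0.971100))/(1+7/80) = 9459/10000 ≈ 0.945900
step 4 [4y] bond c/1=2/25: DF=(306569/250000 − 2/25·(0.990100+0.971100+0.945900))/(1+2/25) = 9201/10000 ≈ 0.920100
step 5 [5y] zero: DF = P = 219/250 ≈ 0.876000
step 6 [6y] swap r/1=1405/55627: DF=(1 − 1405/55627·(0.990100+0.971100+0.945900+0.920100+0.876000))/(1+1405/55627) = 1719/2000 ≈ 0.859500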